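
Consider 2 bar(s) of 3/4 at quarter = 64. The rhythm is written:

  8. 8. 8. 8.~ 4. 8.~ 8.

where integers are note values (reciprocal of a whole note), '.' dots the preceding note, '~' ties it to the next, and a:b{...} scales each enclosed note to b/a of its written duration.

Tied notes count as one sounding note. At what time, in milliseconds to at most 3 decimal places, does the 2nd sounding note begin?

note 2 onset = 3/4b = 703.125ms

1. 0.0ms @ 0 + 703.125ms (3/4)
2. 703.125ms @ 3/4 + 703.125ms (3/4)
3. 1406.25ms @ 3/2 + 703.125ms (3/4)
4. 2109.375ms @ 9/4 + 2109.375ms (9/4)
5. 4218.75ms @ 9/2 + 1406.25ms (3/2)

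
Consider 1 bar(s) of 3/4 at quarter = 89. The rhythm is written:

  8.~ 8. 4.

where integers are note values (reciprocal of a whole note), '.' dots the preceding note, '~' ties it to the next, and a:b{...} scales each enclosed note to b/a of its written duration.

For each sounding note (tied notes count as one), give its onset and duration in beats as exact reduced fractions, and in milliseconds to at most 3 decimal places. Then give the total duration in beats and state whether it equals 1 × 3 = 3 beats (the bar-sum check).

1) 0.0ms=0b +1011.236ms=3/2b
2) 1011.236ms=3/2b +1011.236ms=3/2b
Σ=3b of 3 (89bpm 3/4) — PASS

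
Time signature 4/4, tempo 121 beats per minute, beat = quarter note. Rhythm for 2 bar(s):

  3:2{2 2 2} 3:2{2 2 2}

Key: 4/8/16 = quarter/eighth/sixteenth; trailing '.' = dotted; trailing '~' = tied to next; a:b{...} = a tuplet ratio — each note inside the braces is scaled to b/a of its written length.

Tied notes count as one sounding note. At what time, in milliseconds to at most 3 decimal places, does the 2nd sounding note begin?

note 2 onset = 4/3b = 661.157ms

1. 0.0ms @ 0 + 661.157ms (4/3)
2. 661.157ms @ 4/3 + 661.157ms (4/3)
3. 1322.314ms @ 8/3 + 661.157ms (4/3)
4. 1983.471ms @ 4 + 661.157ms (4/3)
5. 2644.628ms @ 16/3 + 661.157ms (4/3)
6. 3305.785ms @ 20/3 + 661.157ms (4/3)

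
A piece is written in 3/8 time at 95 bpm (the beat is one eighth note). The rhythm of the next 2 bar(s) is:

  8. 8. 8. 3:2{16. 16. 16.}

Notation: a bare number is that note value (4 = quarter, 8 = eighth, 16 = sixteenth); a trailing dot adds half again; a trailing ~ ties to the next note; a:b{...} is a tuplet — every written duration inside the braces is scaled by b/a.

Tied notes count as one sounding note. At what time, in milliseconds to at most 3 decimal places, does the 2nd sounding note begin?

note 2 onset = 3/2b = 947.368ms

1. 0.0ms @ 0 + 947.368ms (3/2)
2. 947.368ms @ 3/2 + 947.368ms (3/2)
3. 1894.737ms @ 3 + 947.368ms (3/2)
4. 2842.105ms @ 9/2 + 315.789ms (1/2)
5. 3157.895ms @ 5 + 315.789ms (1/2)
6. 3473.684ms @ 11/2 + 315.789ms (1/2)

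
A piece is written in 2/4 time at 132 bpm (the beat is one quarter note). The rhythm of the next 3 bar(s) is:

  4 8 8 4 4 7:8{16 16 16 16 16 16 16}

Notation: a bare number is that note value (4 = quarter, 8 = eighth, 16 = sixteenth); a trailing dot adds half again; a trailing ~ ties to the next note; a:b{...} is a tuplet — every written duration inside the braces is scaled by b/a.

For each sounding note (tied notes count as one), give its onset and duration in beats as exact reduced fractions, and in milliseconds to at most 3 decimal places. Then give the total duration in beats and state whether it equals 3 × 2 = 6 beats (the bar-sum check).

1) 0.0ms=0b +454.545ms=1b
2) 454.545ms=1b +227.273ms=1/2b
3) 681.818ms=3/2b +227.273ms=1/2b
4) 909.091ms=2b +454.545ms=1b
5) 1363.636ms=3b +454.545ms=1b
6) 1818.182ms=4b +129.87ms=2/7b
7) 1948.052ms=30/7b +129.87ms=2/7b
8) 2077.922ms=32/7b +129.87ms=2/7b
9) 2207.792ms=34/7b +129.87ms=2/7b
10) 2337.662ms=36/7b +129.87ms=2/7b
11) 2467.532ms=38/7b +129.87ms=2/7b
12) 2597.403ms=40/7b +129.87ms=2/7b
Σ=6b of 6 (132bpm 2/4) — PASS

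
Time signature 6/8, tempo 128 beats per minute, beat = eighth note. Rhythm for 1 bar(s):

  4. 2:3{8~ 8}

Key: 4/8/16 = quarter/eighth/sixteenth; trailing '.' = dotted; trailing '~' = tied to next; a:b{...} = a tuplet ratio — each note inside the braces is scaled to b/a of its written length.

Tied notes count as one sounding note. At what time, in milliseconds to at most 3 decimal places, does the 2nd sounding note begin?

note 2 onset = 3b = 1406.25ms

1. 0.0ms @ 0 + 1406.25ms (3)
2. 1406.25ms @ 3 + 1406.25ms (3)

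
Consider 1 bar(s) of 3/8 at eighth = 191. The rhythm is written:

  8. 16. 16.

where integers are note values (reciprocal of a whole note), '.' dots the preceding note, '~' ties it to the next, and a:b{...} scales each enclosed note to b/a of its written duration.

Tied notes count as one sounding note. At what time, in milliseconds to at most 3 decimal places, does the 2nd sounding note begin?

1. 0.0ms @ 0 + 471.204ms (3/2)
2. 471.204ms @ 3/2 + 235.602ms (3/4)
3. 706.806ms @ 9/4 + 235.602ms (3/4)

note 2 onset = 3/2b = 471.204ms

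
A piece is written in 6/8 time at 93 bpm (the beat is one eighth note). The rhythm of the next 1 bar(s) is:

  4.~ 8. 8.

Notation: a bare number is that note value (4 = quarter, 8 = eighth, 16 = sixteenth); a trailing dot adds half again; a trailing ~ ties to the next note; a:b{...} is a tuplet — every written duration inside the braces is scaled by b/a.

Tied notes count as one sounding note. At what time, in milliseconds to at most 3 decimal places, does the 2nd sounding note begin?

note 2 onset = 9/2b = 2903.226ms

1. 0.0ms @ 0 + 2903.226ms (9/2)
2. 2903.226ms @ 9/2 + 967.742ms (3/2)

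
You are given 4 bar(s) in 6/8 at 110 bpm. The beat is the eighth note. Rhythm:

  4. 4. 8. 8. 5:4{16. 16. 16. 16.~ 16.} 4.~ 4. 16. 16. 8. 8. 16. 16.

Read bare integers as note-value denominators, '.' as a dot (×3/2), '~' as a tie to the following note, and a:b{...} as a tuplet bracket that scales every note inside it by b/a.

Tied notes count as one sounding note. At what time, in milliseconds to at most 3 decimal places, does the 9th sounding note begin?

1. 0.0ms @ 0 + 1636.364ms (3)
2. 1636.364ms @ 3 + 1636.364ms (3)
3. 3272.727ms @ 6 + 818.182ms (3/2)
4. 4090.909ms @ 15/2 + 818.182ms (3/2)
5. 4909.091ms @ 9 + 327.273ms (3/5)
6. 5236.364ms @ 48/5 + 327.273ms (3/5)
7. 5563.636ms @ 51/5 + 327.273ms (3/5)
8. 5890.909ms @ 54/5 + 654.545ms (6/5)
9. 6545.455ms @ 12 + 3272.727ms (6)
10. 9818.182ms @ 18 + 409.091ms (3/4)
11. 10227.273ms @ 75/4 + 409.091ms (3/4)
12. 10636.364ms @ 39/2 + 818.182ms (3/2)
13. 11454.545ms @ 21 + 818.182ms (3/2)
14. 12272.727ms @ 45/2 + 409.091ms (3/4)
15. 12681.818ms @ 93/4 + 409.091ms (3/4)

note 9 onset = 12b = 6545.455ms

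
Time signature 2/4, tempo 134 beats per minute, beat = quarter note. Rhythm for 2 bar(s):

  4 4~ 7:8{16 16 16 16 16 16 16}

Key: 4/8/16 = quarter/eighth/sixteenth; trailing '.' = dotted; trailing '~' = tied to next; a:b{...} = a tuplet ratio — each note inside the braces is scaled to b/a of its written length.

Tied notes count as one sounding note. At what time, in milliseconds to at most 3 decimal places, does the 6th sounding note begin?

note 6 onset = 22/7b = 1407.249ms

1. 0.0ms @ 0 + 447.761ms (1)
2. 447.761ms @ 1 + 575.693ms (9/7)
3. 1023.454ms @ 16/7 + 127.932ms (2/7)
4. 1151.386ms @ 18/7 + 127.932ms (2/7)
5. 1279.318ms @ 20/7 + 127.932ms (2/7)
6. 1407.249ms @ 22/7 + 127.932ms (2/7)
7. 1535.181ms @ 24/7 + 127.932ms (2/7)
8. 1663.113ms @ 26/7 + 127.932ms (2/7)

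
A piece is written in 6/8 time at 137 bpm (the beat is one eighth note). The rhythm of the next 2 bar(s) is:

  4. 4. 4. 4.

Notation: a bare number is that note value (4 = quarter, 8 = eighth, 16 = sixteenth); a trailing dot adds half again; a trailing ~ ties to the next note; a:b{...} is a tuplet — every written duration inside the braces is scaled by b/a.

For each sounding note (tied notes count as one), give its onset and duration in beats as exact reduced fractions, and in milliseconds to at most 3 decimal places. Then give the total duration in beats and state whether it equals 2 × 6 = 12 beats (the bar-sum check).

1) 0.0ms=0b +1313.869ms=3b
2) 1313.869ms=3b +1313.869ms=3b
3) 2627.737ms=6b +1313.869ms=3b
4) 3941.606ms=9b +1313.869ms=3b
Σ=12b of 12 (137bpm 6/8) — PASS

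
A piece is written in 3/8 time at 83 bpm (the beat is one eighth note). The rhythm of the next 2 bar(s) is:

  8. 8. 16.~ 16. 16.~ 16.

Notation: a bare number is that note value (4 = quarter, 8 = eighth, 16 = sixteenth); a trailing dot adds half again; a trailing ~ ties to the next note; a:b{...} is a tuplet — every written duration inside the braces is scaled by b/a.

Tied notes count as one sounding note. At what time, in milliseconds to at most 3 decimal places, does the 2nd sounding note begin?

note 2 onset = 3/2b = 1084.337ms

1. 0.0ms @ 0 + 1084.337ms (3/2)
2. 1084.337ms @ 3/2 + 1084.337ms (3/2)
3. 2168.675ms @ 3 + 1084.337ms (3/2)
4. 3253.012ms @ 9/2 + 1084.337ms (3/2)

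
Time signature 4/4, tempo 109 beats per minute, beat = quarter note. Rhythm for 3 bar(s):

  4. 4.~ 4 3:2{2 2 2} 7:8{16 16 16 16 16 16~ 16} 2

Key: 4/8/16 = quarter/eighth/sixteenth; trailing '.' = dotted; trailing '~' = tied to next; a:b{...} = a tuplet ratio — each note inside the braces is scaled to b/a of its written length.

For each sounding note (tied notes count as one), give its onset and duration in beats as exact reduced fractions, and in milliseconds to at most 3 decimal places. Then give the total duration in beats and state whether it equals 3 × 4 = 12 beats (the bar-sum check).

1) 0.0ms=0b +825.688ms=3/2b
2) 825.688ms=3/2b +1376.147ms=5/2b
3) 2201.835ms=4b +733.945ms=4/3b
4) 2935.78ms=16/3b +733.945ms=4/3b
5) 3669.725ms=20/3b +733.945ms=4/3b
6) 4403.67ms=8b +157.274ms=2/7b
7) 4560.944ms=58/7b +157.274ms=2/7b
8) 4718.218ms=60/7b +157.274ms=2/7b
9) 4875.491ms=62/7b +157.274ms=2/7b
10) 5032.765ms=64/7b +157.274ms=2/7b
11) 5190.039ms=66/7b +314.548ms=4/7b
12) 5504.587ms=10b +1100.917ms=2b
Σ=12b of 12 (109bpm 4/4) — PASS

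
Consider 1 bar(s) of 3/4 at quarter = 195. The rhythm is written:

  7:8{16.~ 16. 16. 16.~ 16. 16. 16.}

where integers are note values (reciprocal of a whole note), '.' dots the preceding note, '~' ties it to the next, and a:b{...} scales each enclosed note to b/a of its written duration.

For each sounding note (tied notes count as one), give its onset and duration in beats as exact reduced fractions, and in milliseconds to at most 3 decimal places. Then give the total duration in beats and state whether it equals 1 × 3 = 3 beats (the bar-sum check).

1) 0.0ms=0b +263.736ms=6/7b
2) 263.736ms=6/7b +131.868ms=3/7b
3) 395.604ms=9/7b +263.736ms=6/7b
4) 659.341ms=15/7b +131.868ms=3/7b
5) 791.209ms=18/7b +131.868ms=3/7b
Σ=3b of 3 (195bpm 3/4) — PASS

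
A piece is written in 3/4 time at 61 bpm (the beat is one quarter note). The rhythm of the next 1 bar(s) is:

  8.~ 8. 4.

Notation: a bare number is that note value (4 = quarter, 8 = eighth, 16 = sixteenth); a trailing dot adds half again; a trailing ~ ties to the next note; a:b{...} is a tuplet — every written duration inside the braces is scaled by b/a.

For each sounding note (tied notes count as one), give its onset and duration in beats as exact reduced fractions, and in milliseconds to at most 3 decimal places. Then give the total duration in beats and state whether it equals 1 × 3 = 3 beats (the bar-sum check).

1) 0.0ms=0b +1475.41ms=3/2b
2) 1475.41ms=3/2b +1475.41ms=3/2b
Σ=3b of 3 (61bpm 3/4) — PASS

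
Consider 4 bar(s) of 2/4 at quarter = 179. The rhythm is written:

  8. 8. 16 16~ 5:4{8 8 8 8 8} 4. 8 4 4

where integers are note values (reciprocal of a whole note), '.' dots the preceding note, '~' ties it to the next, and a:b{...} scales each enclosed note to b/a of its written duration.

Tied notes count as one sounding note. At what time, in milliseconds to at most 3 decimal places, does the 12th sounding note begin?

note 12 onset = 7b = 2346.369ms

1. 0.0ms @ 0 + 251.397ms (3/4)
2. 251.397ms @ 3/4 + 251.397ms (3/4)
3. 502.793ms @ 3/2 + 83.799ms (1/4)
4. 586.592ms @ 7/4 + 217.877ms (13/20)
5. 804.469ms @ 12/5 + 134.078ms (2/5)
6. 938.547ms @ 14/5 + 134.078ms (2/5)
7. 1072.626ms @ 16/5 + 134.078ms (2/5)
8. 1206.704ms @ 18/5 + 134.078ms (2/5)
9. 1340.782ms @ 4 + 502.793ms (3/2)
10. 1843.575ms @ 11/2 + 167.598ms (1/2)
11. 2011.173ms @ 6 + 335.196ms (1)
12. 2346.369ms @ 7 + 335.196ms (1)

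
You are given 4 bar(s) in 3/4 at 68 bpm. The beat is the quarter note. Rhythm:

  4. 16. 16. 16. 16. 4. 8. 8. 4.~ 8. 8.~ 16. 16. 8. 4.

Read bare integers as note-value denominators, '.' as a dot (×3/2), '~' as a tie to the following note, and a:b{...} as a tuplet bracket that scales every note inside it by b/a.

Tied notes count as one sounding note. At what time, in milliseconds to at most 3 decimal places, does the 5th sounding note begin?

note 5 onset = 21/8b = 2316.176ms

1. 0.0ms @ 0 + 1323.529ms (3/2)
2. 1323.529ms @ 3/2 + 330.882ms (3/8)
3. 1654.412ms @ 15/8 + 330.882ms (3/8)
4. 1985.294ms @ 9/4 + 330.882ms (3/8)
5. 2316.176ms @ 21/8 + 330.882ms (3/8)
6. 2647.059ms @ 3 + 1323.529ms (3/2)
7. 3970.588ms @ 9/2 + 661.765ms (3/4)
8. 4632.353ms @ 21/4 + 661.765ms (3/4)
9. 5294.118ms @ 6 + 1985.294ms (9/4)
10. 7279.412ms @ 33/4 + 992.647ms (9/8)
11. 8272.059ms @ 75/8 + 330.882ms (3/8)
12. 8602.941ms @ 39/4 + 661.765ms (3/4)
13. 9264.706ms @ 21/2 + 1323.529ms (3/2)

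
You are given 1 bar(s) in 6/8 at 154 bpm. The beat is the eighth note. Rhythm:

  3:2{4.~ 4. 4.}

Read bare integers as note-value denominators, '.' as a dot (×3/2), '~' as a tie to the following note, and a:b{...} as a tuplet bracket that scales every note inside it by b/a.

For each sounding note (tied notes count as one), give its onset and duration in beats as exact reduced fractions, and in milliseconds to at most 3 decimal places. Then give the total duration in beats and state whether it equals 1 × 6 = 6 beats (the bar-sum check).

1) 0.0ms=0b +1558.442ms=4b
2) 1558.442ms=4b +779.221ms=2b
Σ=6b of 6 (154bpm 6/8) — PASS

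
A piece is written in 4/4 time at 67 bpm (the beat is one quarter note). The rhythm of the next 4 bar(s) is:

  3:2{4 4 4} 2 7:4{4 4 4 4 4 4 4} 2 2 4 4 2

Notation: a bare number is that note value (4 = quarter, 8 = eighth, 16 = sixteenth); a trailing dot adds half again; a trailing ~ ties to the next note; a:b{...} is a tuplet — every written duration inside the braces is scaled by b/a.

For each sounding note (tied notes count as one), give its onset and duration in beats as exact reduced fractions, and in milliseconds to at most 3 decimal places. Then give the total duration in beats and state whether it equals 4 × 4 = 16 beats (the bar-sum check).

1) 0.0ms=0b +597.015ms=2/3b
2) 597.015ms=2/3b +597.015ms=2/3b
3) 1194.03ms=4/3b +597.015ms=2/3b
4) 1791.045ms=2b +1791.045ms=2b
5) 3582.09ms=4b +511.727ms=4/7b
6) 4093.817ms=32/7b +511.727ms=4/7b
7) 4605.544ms=36/7b +511.727ms=4/7b
8) 5117.271ms=40/7b +511.727ms=4/7b
9) 5628.998ms=44/7b +511.727ms=4/7b
10) 6140.725ms=48/7b +511.727ms=4/7b
11) 6652.452ms=52/7b +511.727ms=4/7b
12) 7164.179ms=8b +1791.045ms=2b
13) 8955.224ms=10b +1791.045ms=2b
14) 10746.269ms=12b +895.522ms=1b
15) 11641.791ms=13b +895.522ms=1b
16) 12537.313ms=14b +1791.045ms=2b
Σ=16b of 16 (67bpm 4/4) — PASS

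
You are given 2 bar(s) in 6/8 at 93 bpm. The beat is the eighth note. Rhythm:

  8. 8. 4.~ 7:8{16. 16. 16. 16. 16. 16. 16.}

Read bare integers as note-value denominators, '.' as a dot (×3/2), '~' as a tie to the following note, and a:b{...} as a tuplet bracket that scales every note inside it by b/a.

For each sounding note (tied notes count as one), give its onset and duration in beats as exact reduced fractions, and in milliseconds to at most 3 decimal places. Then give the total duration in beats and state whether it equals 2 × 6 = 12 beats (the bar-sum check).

1) 0.0ms=0b +967.742ms=3/2b
2) 967.742ms=3/2b +967.742ms=3/2b
3) 1935.484ms=3b +2488.479ms=27/7b
4) 4423.963ms=48/7b +552.995ms=6/7b
5) 4976.959ms=54/7b +552.995ms=6/7b
6) 5529.954ms=60/7b +552.995ms=6/7b
7) 6082.949ms=66/7b +552.995ms=6/7b
8) 6635.945ms=72/7b +552.995ms=6/7b
9) 7188.94ms=78/7b +552.995ms=6/7b
Σ=12b of 12 (93bpm 6/8) — PASS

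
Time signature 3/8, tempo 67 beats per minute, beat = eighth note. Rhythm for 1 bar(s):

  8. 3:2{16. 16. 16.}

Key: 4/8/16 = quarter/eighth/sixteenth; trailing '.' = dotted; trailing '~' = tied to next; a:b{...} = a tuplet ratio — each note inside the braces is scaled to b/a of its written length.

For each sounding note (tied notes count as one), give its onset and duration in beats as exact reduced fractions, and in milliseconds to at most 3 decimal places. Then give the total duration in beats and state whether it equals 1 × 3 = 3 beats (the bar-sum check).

1) 0.0ms=0b +1343.284ms=3/2b
2) 1343.284ms=3/2b +447.761ms=1/2b
3) 1791.045ms=2b +447.761ms=1/2b
4) 2238.806ms=5/2b +447.761ms=1/2b
Σ=3b of 3 (67bpm 3/8) — PASS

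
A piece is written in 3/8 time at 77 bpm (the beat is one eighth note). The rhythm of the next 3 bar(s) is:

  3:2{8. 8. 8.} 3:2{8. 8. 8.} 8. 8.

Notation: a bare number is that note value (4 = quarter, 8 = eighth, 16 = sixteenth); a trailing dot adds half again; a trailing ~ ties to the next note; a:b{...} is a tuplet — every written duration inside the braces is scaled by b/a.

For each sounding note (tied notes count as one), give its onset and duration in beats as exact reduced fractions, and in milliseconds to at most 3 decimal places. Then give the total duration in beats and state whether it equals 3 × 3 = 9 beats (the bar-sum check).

1) 0.0ms=0b +779.221ms=1b
2) 779.221ms=1b +779.221ms=1b
3) 1558.442ms=2b +779.221ms=1b
4) 2337.662ms=3b +779.221ms=1b
5) 3116.883ms=4b +779.221ms=1b
6) 3896.104ms=5b +779.221ms=1b
7) 4675.325ms=6b +1168.831ms=3/2b
8) 5844.156ms=15/2b +1168.831ms=3/2b
Σ=9b of 9 (77bpm 3/8) — PASS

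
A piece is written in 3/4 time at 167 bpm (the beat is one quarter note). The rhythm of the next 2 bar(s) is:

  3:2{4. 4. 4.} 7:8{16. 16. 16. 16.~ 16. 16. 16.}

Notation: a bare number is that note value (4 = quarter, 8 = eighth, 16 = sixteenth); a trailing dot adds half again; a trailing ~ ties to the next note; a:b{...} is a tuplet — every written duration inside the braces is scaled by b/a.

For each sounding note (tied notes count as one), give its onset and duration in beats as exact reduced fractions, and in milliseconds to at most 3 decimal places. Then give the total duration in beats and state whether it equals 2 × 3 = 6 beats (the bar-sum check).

1) 0.0ms=0b +359.281ms=1b
2) 359.281ms=1b +359.281ms=1b
3) 718.563ms=2b +359.281ms=1b
4) 1077.844ms=3b +153.978ms=3/7b
5) 1231.822ms=24/7b +153.978ms=3/7b
6) 1385.8ms=27/7b +153.978ms=3/7b
7) 1539.778ms=30/7b +307.956ms=6/7b
8) 1847.733ms=36/7b +153.978ms=3/7b
9) 2001.711ms=39/7b +153.978ms=3/7b
Σ=6b of 6 (167bpm 3/4) — PASS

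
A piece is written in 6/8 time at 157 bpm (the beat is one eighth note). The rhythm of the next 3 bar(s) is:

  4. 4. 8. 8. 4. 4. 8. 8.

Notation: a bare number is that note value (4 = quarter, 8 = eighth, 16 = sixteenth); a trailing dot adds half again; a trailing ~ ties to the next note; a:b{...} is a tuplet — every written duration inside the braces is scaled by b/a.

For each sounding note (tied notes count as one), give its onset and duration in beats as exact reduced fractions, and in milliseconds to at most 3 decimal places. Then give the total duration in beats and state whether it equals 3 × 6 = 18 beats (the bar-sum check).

1) 0.0ms=0b +1146.497ms=3b
2) 1146.497ms=3b +1146.497ms=3b
3) 2292.994ms=6b +573.248ms=3/2b
4) 2866.242ms=15/2b +573.248ms=3/2b
5) 3439.49ms=9b +1146.497ms=3b
6) 4585.987ms=12b +1146.497ms=3b
7) 5732.484ms=15b +573.248ms=3/2b
8) 6305.732ms=33/2b +573.248ms=3/2b
Σ=18b of 18 (157bpm 6/8) — PASS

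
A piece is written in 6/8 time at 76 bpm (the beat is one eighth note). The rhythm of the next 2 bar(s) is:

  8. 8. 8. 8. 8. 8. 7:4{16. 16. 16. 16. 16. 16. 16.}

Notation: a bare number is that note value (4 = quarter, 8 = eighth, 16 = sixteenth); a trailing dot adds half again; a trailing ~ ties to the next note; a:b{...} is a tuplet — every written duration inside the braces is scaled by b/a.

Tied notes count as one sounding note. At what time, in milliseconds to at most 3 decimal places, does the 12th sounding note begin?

note 12 onset = 78/7b = 8796.992ms

1. 0.0ms @ 0 + 1184.211ms (3/2)
2. 1184.211ms @ 3/2 + 1184.211ms (3/2)
3. 2368.421ms @ 3 + 1184.211ms (3/2)
4. 3552.632ms @ 9/2 + 1184.211ms (3/2)
5. 4736.842ms @ 6 + 1184.211ms (3/2)
6. 5921.053ms @ 15/2 + 1184.211ms (3/2)
7. 7105.263ms @ 9 + 338.346ms (3/7)
8. 7443.609ms @ 66/7 + 338.346ms (3/7)
9. 7781.955ms @ 69/7 + 338.346ms (3/7)
10. 8120.301ms @ 72/7 + 338.346ms (3/7)
11. 8458.647ms @ 75/7 + 338.346ms (3/7)
12. 8796.992ms @ 78/7 + 338.346ms (3/7)
13. 9135.338ms @ 81/7 + 338.346ms (3/7)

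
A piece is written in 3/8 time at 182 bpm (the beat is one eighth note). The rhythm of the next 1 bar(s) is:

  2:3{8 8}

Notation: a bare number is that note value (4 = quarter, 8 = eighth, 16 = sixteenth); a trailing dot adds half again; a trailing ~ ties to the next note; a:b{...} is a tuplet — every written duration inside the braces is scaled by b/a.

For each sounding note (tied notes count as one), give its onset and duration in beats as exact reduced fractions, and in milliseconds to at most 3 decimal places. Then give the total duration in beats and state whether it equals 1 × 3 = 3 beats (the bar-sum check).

1) 0.0ms=0b +494.505ms=3/2b
2) 494.505ms=3/2b +494.505ms=3/2b
Σ=3b of 3 (182bpm 3/8) — PASS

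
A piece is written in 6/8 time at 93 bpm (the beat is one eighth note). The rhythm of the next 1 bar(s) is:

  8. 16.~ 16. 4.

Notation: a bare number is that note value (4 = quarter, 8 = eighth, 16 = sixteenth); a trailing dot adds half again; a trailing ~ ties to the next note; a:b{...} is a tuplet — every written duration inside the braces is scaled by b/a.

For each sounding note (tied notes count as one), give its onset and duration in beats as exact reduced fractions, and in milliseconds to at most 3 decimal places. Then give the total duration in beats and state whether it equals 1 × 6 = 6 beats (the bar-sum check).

1) 0.0ms=0b +967.742ms=3/2b
2) 967.742ms=3/2b +967.742ms=3/2b
3) 1935.484ms=3b +1935.484ms=3b
Σ=6b of 6 (93bpm 6/8) — PASS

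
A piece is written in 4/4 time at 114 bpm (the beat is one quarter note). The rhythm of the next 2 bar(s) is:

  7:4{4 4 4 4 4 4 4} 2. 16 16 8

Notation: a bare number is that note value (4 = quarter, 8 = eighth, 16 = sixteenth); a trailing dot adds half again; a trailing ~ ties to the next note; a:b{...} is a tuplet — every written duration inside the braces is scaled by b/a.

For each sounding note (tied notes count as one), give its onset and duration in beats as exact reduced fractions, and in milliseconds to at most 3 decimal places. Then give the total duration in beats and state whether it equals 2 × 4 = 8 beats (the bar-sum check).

1) 0.0ms=0b +300.752ms=4/7b
2) 300.752ms=4/7b +300.752ms=4/7b
3) 601.504ms=8/7b +300.752ms=4/7b
4) 902.256ms=12/7b +300.752ms=4/7b
5) 1203.008ms=16/7b +300.752ms=4/7b
6) 1503.759ms=20/7b +300.752ms=4/7b
7) 1804.511ms=24/7b +300.752ms=4/7b
8) 2105.263ms=4b +1578.947ms=3b
9) 3684.211ms=7b +131.579ms=1/4b
10) 3815.789ms=29/4b +131.579ms=1/4b
11) 3947.368ms=15/2b +263.158ms=1/2b
Σ=8b of 8 (114bpm 4/4) — PASS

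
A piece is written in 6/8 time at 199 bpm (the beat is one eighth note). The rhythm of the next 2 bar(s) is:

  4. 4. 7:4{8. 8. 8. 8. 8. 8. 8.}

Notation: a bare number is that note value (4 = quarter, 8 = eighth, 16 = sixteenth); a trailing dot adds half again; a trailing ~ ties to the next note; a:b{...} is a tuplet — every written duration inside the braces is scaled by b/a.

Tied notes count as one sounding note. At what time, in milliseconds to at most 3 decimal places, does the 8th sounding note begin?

1. 0.0ms @ 0 + 904.523ms (3)
2. 904.523ms @ 3 + 904.523ms (3)
3. 1809.045ms @ 6 + 258.435ms (6/7)
4. 2067.48ms @ 48/7 + 258.435ms (6/7)
5. 2325.915ms @ 54/7 + 258.435ms (6/7)
6. 2584.35ms @ 60/7 + 258.435ms (6/7)
7. 2842.785ms @ 66/7 + 258.435ms (6/7)
8. 3101.22ms @ 72/7 + 258.435ms (6/7)
9. 3359.655ms @ 78/7 + 258.435ms (6/7)

note 8 onset = 72/7b = 3101.22ms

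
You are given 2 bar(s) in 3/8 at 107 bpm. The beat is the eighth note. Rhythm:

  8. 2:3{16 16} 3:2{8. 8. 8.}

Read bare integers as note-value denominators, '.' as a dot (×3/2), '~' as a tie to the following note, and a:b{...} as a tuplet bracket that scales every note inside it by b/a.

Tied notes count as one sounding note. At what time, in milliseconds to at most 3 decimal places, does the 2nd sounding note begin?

note 2 onset = 3/2b = 841.121ms

1. 0.0ms @ 0 + 841.121ms (3/2)
2. 841.121ms @ 3/2 + 420.561ms (3/4)
3. 1261.682ms @ 9/4 + 420.561ms (3/4)
4. 1682.243ms @ 3 + 560.748ms (1)
5. 2242.991ms @ 4 + 560.748ms (1)
6. 2803.738ms @ 5 + 560.748ms (1)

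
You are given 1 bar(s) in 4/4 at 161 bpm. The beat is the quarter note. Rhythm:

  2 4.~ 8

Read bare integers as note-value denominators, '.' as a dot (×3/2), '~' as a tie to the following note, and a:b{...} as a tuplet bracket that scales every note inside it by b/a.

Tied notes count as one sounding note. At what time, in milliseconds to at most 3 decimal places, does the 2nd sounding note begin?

1. 0.0ms @ 0 + 745.342ms (2)
2. 745.342ms @ 2 + 745.342ms (2)

note 2 onset = 2b = 745.342ms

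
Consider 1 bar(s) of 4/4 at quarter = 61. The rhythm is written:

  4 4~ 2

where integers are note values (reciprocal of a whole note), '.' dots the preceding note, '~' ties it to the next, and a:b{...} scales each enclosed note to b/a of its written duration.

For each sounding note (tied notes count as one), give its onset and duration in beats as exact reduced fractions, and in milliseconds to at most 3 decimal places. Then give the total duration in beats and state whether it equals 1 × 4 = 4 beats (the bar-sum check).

1) 0.0ms=0b +983.607ms=1b
2) 983.607ms=1b +2950.82ms=3b
Σ=4b of 4 (61bpm 4/4) — PASS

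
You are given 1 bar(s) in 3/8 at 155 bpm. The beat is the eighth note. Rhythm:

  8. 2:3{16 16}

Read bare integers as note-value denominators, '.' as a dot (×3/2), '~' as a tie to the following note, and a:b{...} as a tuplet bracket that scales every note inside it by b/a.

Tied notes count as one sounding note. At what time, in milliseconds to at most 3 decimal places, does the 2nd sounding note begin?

note 2 onset = 3/2b = 580.645ms

1. 0.0ms @ 0 + 580.645ms (3/2)
2. 580.645ms @ 3/2 + 290.323ms (3/4)
3. 870.968ms @ 9/4 + 290.323ms (3/4)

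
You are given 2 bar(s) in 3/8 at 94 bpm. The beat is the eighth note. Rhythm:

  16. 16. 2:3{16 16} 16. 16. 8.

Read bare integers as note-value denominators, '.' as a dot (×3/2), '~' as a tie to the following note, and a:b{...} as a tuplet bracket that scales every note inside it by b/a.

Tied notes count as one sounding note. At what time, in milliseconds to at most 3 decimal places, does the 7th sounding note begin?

note 7 onset = 9/2b = 2872.34ms

1. 0.0ms @ 0 + 478.723ms (3/4)
2. 478.723ms @ 3/4 + 478.723ms (3/4)
3. 957.447ms @ 3/2 + 478.723ms (3/4)
4. 1436.17ms @ 9/4 + 478.723ms (3/4)
5. 1914.894ms @ 3 + 478.723ms (3/4)
6. 2393.617ms @ 15/4 + 478.723ms (3/4)
7. 2872.34ms @ 9/2 + 957.447ms (3/2)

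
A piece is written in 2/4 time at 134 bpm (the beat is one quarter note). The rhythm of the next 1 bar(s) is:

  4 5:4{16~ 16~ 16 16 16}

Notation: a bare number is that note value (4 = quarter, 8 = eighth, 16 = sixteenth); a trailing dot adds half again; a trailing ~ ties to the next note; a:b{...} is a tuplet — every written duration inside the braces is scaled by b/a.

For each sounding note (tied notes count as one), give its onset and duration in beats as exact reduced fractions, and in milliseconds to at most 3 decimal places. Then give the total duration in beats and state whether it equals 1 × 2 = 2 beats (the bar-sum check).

1) 0.0ms=0b +447.761ms=1b
2) 447.761ms=1b +268.657ms=3/5b
3) 716.418ms=8/5b +89.552ms=1/5b
4) 805.97ms=9/5b +89.552ms=1/5b
Σ=2b of 2 (134bpm 2/4) — PASS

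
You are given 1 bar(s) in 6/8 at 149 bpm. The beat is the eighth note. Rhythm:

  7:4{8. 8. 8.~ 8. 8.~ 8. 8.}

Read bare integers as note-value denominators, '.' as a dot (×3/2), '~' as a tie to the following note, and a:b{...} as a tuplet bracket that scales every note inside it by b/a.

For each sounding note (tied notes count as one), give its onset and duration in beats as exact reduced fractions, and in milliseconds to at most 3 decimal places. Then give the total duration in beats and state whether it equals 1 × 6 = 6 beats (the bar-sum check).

1) 0.0ms=0b +345.158ms=6/7b
2) 345.158ms=6/7b +345.158ms=6/7b
3) 690.316ms=12/7b +690.316ms=12/7b
4) 1380.633ms=24/7b +690.316ms=12/7b
5) 2070.949ms=36/7b +345.158ms=6/7b
Σ=6b of 6 (149bpm 6/8) — PASS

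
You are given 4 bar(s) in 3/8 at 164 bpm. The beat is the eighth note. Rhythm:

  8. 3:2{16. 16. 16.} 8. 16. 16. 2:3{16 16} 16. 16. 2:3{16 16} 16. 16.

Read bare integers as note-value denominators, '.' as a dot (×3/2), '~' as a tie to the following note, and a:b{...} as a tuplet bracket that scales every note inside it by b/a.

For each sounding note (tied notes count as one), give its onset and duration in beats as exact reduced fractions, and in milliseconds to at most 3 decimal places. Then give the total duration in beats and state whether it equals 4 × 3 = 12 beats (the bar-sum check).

1) 0.0ms=0b +548.78ms=3/2b
2) 548.78ms=3/2b +182.927ms=1/2b
3) 731.707ms=2b +182.927ms=1/2b
4) 914.634ms=5/2b +182.927ms=1/2b
5) 1097.561ms=3b +548.78ms=3/2b
6) 1646.341ms=9/2b +274.39ms=3/4b
7) 1920.732ms=21/4b +274.39ms=3/4b
8) 2195.122ms=6b +274.39ms=3/4b
9) 2469.512ms=27/4b +274.39ms=3/4b
10) 2743.902ms=15/2b +274.39ms=3/4b
11) 3018.293ms=33/4b +274.39ms=3/4b
12) 3292.683ms=9b +274.39ms=3/4b
13) 3567.073ms=39/4b +274.39ms=3/4b
14) 3841.463ms=21/2b +274.39ms=3/4b
15) 4115.854ms=45/4b +274.39ms=3/4b
Σ=12b of 12 (164bpm 3/8) — PASS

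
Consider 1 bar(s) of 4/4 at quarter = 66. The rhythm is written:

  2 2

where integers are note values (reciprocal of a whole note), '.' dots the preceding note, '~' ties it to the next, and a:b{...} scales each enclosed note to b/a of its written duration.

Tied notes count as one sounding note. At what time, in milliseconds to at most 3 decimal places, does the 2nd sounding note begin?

1. 0.0ms @ 0 + 1818.182ms (2)
2. 1818.182ms @ 2 + 1818.182ms (2)

note 2 onset = 2b = 1818.182ms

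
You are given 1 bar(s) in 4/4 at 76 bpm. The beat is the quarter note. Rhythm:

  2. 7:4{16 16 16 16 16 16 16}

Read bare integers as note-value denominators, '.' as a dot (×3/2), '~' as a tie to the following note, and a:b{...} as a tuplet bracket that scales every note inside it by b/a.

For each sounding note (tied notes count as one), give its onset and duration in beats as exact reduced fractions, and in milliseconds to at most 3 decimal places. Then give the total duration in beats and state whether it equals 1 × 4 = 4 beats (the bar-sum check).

1) 0.0ms=0b +2368.421ms=3b
2) 2368.421ms=3b +112.782ms=1/7b
3) 2481.203ms=22/7b +112.782ms=1/7b
4) 2593.985ms=23/7b +112.782ms=1/7b
5) 2706.767ms=24/7b +112.782ms=1/7b
6) 2819.549ms=25/7b +112.782ms=1/7b
7) 2932.331ms=26/7b +112.782ms=1/7b
8) 3045.113ms=27/7b +112.782ms=1/7b
Σ=4b of 4 (76bpm 4/4) — PASS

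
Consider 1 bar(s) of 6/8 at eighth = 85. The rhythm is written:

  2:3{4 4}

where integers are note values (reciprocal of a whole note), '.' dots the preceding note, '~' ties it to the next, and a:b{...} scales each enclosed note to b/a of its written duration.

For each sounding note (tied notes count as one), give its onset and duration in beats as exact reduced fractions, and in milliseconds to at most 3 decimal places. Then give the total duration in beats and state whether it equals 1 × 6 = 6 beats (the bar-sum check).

1) 0.0ms=0b +2117.647ms=3b
2) 2117.647ms=3b +2117.647ms=3b
Σ=6b of 6 (85bpm 6/8) — PASS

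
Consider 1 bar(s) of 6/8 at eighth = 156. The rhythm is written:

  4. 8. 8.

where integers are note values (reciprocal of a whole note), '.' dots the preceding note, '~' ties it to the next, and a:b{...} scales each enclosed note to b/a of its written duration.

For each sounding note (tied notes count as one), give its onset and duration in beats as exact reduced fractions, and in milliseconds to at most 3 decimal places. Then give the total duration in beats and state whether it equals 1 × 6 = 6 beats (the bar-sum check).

1) 0.0ms=0b +1153.846ms=3b
2) 1153.846ms=3b +576.923ms=3/2b
3) 1730.769ms=9/2b +576.923ms=3/2b
Σ=6b of 6 (156bpm 6/8) — PASS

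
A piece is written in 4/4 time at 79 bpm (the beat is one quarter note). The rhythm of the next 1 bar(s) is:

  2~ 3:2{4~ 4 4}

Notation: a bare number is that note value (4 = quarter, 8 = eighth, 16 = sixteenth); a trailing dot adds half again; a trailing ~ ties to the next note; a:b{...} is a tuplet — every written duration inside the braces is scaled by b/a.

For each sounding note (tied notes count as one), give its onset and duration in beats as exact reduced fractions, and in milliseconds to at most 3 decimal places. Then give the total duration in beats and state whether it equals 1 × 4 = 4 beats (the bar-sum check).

1) 0.0ms=0b +2531.646ms=10/3b
2) 2531.646ms=10/3b +506.329ms=2/3b
Σ=4b of 4 (79bpm 4/4) — PASS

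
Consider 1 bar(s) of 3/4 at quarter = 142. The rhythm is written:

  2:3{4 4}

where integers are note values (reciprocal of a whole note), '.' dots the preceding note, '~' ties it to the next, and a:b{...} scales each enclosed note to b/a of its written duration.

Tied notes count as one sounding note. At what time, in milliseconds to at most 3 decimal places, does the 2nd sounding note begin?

1. 0.0ms @ 0 + 633.803ms (3/2)
2. 633.803ms @ 3/2 + 633.803ms (3/2)

note 2 onset = 3/2b = 633.803ms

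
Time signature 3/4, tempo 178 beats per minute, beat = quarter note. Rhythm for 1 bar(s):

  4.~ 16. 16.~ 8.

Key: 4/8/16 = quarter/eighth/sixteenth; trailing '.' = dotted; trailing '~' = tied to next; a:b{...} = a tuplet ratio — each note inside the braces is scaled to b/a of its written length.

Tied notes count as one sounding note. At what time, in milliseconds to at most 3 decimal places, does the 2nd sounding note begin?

1. 0.0ms @ 0 + 632.022ms (15/8)
2. 632.022ms @ 15/8 + 379.213ms (9/8)

note 2 onset = 15/8b = 632.022ms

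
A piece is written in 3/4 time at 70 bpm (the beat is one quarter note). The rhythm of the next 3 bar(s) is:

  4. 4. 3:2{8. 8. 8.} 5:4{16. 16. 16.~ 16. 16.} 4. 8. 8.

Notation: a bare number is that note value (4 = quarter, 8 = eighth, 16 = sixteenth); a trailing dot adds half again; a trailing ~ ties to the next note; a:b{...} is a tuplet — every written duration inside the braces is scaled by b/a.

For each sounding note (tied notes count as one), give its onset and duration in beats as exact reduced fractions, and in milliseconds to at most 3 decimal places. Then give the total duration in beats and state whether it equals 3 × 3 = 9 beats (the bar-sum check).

1) 0.0ms=0b +1285.714ms=3/2b
2) 1285.714ms=3/2b +1285.714ms=3/2b
3) 2571.429ms=3b +428.571ms=1/2b
4) 3000.0ms=7/2b +428.571ms=1/2b
5) 3428.571ms=4b +428.571ms=1/2b
6) 3857.143ms=9/2b +257.143ms=3/10b
7) 4114.286ms=24/5b +257.143ms=3/10b
8) 4371.429ms=51/10b +514.286ms=3/5b
9) 4885.714ms=57/10b +257.143ms=3/10b
10) 5142.857ms=6b +1285.714ms=3/2b
11) 6428.571ms=15/2b +642.857ms=3/4b
12) 7071.429ms=33/4b +642.857ms=3/4b
Σ=9b of 9 (70bpm 3/4) — PASS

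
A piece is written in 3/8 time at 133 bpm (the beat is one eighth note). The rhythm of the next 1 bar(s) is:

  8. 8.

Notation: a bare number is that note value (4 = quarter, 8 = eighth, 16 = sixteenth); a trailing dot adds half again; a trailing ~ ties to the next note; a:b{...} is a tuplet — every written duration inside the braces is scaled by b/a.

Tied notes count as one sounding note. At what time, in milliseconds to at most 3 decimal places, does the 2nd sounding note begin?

note 2 onset = 3/2b = 676.692ms

1. 0.0ms @ 0 + 676.692ms (3/2)
2. 676.692ms @ 3/2 + 676.692ms (3/2)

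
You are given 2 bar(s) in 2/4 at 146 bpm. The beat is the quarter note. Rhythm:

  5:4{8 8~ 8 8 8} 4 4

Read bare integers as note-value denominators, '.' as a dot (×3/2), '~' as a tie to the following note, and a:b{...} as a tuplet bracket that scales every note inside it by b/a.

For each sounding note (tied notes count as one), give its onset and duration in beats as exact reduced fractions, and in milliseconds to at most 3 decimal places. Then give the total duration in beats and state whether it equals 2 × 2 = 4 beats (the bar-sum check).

1) 0.0ms=0b +164.384ms=2/5b
2) 164.384ms=2/5b +328.767ms=4/5b
3) 493.151ms=6/5b +164.384ms=2/5b
4) 657.534ms=8/5b +164.384ms=2/5b
5) 821.918ms=2b +410.959ms=1b
6) 1232.877ms=3b +410.959ms=1b
Σ=4b of 4 (146bpm 2/4) — PASS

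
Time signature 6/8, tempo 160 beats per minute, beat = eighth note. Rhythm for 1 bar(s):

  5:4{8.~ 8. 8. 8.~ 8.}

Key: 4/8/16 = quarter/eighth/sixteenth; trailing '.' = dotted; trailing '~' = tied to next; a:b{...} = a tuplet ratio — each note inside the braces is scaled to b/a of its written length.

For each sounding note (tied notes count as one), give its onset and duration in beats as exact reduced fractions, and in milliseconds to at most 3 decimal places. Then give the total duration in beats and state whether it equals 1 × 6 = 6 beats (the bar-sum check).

1) 0.0ms=0b +900.0ms=12/5b
2) 900.0ms=12/5b +450.0ms=6/5b
3) 1350.0ms=18/5b +900.0ms=12/5b
Σ=6b of 6 (160bpm 6/8) — PASS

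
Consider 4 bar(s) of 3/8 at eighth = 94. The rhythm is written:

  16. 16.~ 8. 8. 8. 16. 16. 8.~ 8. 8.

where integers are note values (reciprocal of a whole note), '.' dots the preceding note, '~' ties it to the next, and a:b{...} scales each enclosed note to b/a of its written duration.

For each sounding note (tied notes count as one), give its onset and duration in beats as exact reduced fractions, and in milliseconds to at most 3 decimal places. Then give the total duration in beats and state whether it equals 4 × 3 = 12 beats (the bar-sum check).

1) 0.0ms=0b +478.723ms=3/4b
2) 478.723ms=3/4b +1436.17ms=9/4b
3) 1914.894ms=3b +957.447ms=3/2b
4) 2872.34ms=9/2b +957.447ms=3/2b
5) 3829.787ms=6b +478.723ms=3/4b
6) 4308.511ms=27/4b +478.723ms=3/4b
7) 4787.234ms=15/2b +1914.894ms=3b
8) 6702.128ms=21/2b +957.447ms=3/2b
Σ=12b of 12 (94bpm 3/8) — PASS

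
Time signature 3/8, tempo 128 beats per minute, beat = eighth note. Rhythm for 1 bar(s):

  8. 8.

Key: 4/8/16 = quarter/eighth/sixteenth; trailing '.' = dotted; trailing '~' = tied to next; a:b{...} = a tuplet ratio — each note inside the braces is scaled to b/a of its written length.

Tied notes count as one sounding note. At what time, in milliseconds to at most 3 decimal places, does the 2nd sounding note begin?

note 2 onset = 3/2b = 703.125ms

1. 0.0ms @ 0 + 703.125ms (3/2)
2. 703.125ms @ 3/2 + 703.125ms (3/2)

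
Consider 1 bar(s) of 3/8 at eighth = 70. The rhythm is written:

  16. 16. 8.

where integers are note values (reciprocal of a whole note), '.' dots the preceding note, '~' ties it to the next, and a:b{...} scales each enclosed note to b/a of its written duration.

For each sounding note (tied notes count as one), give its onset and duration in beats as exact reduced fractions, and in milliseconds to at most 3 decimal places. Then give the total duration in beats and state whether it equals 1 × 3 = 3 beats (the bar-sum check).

1) 0.0ms=0b +642.857ms=3/4b
2) 642.857ms=3/4b +642.857ms=3/4b
3) 1285.714ms=3/2b +1285.714ms=3/2b
Σ=3b of 3 (70bpm 3/8) — PASS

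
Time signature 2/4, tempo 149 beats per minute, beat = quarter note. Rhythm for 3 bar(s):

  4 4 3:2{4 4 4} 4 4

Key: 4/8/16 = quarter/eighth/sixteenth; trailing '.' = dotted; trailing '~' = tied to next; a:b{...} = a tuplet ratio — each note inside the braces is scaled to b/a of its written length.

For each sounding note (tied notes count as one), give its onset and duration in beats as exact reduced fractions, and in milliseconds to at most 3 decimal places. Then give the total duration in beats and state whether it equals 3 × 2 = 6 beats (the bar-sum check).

1) 0.0ms=0b +402.685ms=1b
2) 402.685ms=1b +402.685ms=1b
3) 805.369ms=2b +268.456ms=2/3b
4) 1073.826ms=8/3b +268.456ms=2/3b
5) 1342.282ms=10/3b +268.456ms=2/3b
6) 1610.738ms=4b +402.685ms=1b
7) 2013.423ms=5b +402.685ms=1b
Σ=6b of 6 (149bpm 2/4) — PASS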